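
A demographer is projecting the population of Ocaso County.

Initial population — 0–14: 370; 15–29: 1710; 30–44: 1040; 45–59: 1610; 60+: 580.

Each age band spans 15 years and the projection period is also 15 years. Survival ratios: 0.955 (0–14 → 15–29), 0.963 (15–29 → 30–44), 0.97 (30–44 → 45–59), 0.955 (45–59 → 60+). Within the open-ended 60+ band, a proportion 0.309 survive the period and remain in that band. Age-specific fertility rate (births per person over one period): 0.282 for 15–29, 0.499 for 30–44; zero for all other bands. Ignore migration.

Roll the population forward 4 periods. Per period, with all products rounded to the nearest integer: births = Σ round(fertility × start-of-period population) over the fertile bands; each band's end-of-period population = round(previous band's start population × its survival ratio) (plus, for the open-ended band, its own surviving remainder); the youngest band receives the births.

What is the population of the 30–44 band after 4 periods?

Period 1:
Births: 1710 × 0.282 = 482 ; 1040 × 0.499 = 519 ⇒ total 1001
15–29: 370 × 0.955 = 353
30–44: 1710 × 0.963 = 1647
45–59: 1040 × 0.97 = 1009
60+: 1610 × 0.955 + 580 × 0.309 = 1538 + 179 = 1717
→ [1001, 353, 1647, 1009, 1717]
Period 2:
Births: 353 × 0.282 = 100 ; 1647 × 0.499 = 822 ⇒ total 922
15–29: 1001 × 0.955 = 956
30–44: 353 × 0.963 = 340
45–59: 1647 × 0.97 = 1598
60+: 1009 × 0.955 + 1717 × 0.309 = 964 + 531 = 1495
→ [922, 956, 340, 1598, 1495]
Period 3:
Births: 956 × 0.282 = 270 ; 340 × 0.499 = 170 ⇒ total 440
15–29: 922 × 0.955 = 881
30–44: 956 × 0.963 = 921
45–59: 340 × 0.97 = 330
60+: 1598 × 0.955 + 1495 × 0.309 = 1526 + 462 = 1988
→ [440, 881, 921, 330, 1988]
Period 4:
Births: 881 × 0.282 = 248 ; 921 × 0.499 = 460 ⇒ total 708
15–29: 440 × 0.955 = 420
30–44: 881 × 0.963 = 848
45–59: 921 × 0.97 = 893
60+: 330 × 0.955 + 1988 × 0.309 = 315 + 614 = 929
→ [708, 420, 848, 893, 929]

848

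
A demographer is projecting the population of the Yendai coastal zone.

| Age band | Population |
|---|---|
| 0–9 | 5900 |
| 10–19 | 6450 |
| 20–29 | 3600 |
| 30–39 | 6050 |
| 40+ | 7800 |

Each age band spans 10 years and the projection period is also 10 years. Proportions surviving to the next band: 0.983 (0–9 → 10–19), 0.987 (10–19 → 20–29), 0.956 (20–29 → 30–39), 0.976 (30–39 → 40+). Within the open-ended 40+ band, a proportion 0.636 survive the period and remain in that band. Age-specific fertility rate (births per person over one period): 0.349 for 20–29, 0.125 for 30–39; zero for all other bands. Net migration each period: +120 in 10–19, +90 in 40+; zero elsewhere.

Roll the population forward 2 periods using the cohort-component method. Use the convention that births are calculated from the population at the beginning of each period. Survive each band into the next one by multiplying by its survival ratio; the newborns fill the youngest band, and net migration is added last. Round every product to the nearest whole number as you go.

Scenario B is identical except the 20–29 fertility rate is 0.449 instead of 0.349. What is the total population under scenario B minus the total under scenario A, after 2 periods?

990

(Bands numbered youngest = 1 to oldest = 5.)
Period 1.
Births: 3600 × 0.349 = 1256, 6050 × 0.125 = 756 → 2012
Band 2: 5900 × 0.983 = 5800
Band 3: 6450 × 0.987 = 6366
Band 4: 3600 × 0.956 = 3442
Band 5: 6050 × 0.976 + 7800 × 0.636 = 5905 + 4961 = 10866
Net migration: Band 2 + 120 → 5920; Band 5 + 90 → 10956
Giving 2012 / 5920 / 6366 / 3442 / 10956.
Period 2.
Births: 6366 × 0.349 = 2222, 3442 × 0.125 = 430 → 2652
Band 2: 2012 × 0.983 = 1978
Band 3: 5920 × 0.987 = 5843
Band 4: 6366 × 0.956 = 6086
Band 5: 3442 × 0.976 + 10956 × 0.636 = 3359 + 6968 = 10327
Net migration: Band 2 + 120 → 2098; Band 5 + 90 → 10417
Giving 2652 / 2098 / 5843 / 6086 / 10417.
Scenario A total after 2 periods: 27096
Scenario B projection —
Period 1.
Births: 3600 × 0.449 = 1616, 6050 × 0.125 = 756 → 2372
Band 2: 5900 × 0.983 = 5800
Band 3: 6450 × 0.987 = 6366
Band 4: 3600 × 0.956 = 3442
Band 5: 6050 × 0.976 + 7800 × 0.636 = 5905 + 4961 = 10866
Net migration: Band 2 + 120 → 5920; Band 5 + 90 → 10956
Giving 2372 / 5920 / 6366 / 3442 / 10956.
Period 2.
Births: 6366 × 0.449 = 2858, 3442 × 0.125 = 430 → 3288
Band 2: 2372 × 0.983 = 2332
Band 3: 5920 × 0.987 = 5843
Band 4: 6366 × 0.956 = 6086
Band 5: 3442 × 0.976 + 10956 × 0.636 = 3359 + 6968 = 10327
Net migration: Band 2 + 120 → 2452; Band 5 + 90 → 10417
Giving 3288 / 2452 / 5843 / 6086 / 10417.
Scenario B total after 2 periods: 28086
Difference B − A = 28086 − 27096 = 990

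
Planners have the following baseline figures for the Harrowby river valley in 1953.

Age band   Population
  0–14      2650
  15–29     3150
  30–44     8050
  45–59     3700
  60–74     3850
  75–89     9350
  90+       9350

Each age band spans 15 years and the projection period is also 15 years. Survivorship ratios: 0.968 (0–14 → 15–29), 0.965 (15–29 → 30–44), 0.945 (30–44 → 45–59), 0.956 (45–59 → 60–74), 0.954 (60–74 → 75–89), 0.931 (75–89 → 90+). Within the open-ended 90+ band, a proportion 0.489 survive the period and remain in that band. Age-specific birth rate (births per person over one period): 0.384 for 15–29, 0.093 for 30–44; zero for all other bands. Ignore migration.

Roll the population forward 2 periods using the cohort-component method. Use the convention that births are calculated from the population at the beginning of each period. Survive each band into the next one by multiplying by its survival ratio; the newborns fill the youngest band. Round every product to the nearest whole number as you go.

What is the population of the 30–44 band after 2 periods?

(Groups numbered youngest = 1 to oldest = 7.)
Period 1:
Births: 3150 * 0.384 = 1210  |  8050 * 0.093 = 749 — total 1959
Group 2: 2650 * 0.968 = 2565
Group 3: 3150 * 0.965 = 3040
Group 4: 8050 * 0.945 = 7607
Group 5: 3700 * 0.956 = 3537
Group 6: 3850 * 0.954 = 3673
Group 7: 9350 * 0.931 + 9350 * 0.489 = 8705 + 4572 = 13277
Giving 1959 / 2565 / 3040 / 7607 / 3537 / 3673 / 13277.
Period 2:
Births: 2565 * 0.384 = 985  |  3040 * 0.093 = 283 — total 1268
Group 2: 1959 * 0.968 = 1896
Group 3: 2565 * 0.965 = 2475
Group 4: 3040 * 0.945 = 2873
Group 5: 7607 * 0.956 = 7272
Group 6: 3537 * 0.954 = 3374
Group 7: 3673 * 0.931 + 13277 * 0.489 = 3420 + 6492 = 9912
Giving 1268 / 1896 / 2475 / 2873 / 7272 / 3374 / 9912.

2475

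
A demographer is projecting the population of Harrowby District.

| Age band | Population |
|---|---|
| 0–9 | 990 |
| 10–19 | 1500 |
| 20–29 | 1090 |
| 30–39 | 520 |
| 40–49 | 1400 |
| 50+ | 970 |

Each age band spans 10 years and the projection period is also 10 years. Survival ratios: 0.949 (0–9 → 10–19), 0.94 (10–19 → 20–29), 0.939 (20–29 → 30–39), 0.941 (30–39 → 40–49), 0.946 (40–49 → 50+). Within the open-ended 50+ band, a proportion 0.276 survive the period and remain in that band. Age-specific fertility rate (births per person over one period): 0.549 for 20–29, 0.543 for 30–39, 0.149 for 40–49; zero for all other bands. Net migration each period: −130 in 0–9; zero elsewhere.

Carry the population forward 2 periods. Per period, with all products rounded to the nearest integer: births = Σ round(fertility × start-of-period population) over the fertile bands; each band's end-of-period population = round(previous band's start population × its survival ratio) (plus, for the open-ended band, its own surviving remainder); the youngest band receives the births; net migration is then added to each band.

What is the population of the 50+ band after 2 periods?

902

Numbering the groups 1..6 from youngest to oldest:
Period 1.
Births: 1090 × 0.549 = 598 ; 520 × 0.543 = 282 ; 1400 × 0.149 = 209 → 1089
Group 2: 990 × 0.949 = 940
Group 3: 1500 × 0.94 = 1410
Group 4: 1090 × 0.939 = 1024
Group 5: 520 × 0.941 = 489
Group 6: 1400 × 0.946 + 970 × 0.276 = 1324 + 268 = 1592
Net migration: Group 1 − 130 → 959
End of period: [959, 940, 1410, 1024, 489, 1592]
Period 2.
Births: 1410 × 0.549 = 774 ; 1024 × 0.543 = 556 ; 489 × 0.149 = 73 → 1403
Group 2: 959 × 0.949 = 910
Group 3: 940 × 0.94 = 884
Group 4: 1410 × 0.939 = 1324
Group 5: 1024 × 0.941 = 964
Group 6: 489 × 0.946 + 1592 × 0.276 = 463 + 439 = 902
Net migration: Group 1 − 130 → 1273
End of period: [1273, 910, 884, 1324, 964, 902]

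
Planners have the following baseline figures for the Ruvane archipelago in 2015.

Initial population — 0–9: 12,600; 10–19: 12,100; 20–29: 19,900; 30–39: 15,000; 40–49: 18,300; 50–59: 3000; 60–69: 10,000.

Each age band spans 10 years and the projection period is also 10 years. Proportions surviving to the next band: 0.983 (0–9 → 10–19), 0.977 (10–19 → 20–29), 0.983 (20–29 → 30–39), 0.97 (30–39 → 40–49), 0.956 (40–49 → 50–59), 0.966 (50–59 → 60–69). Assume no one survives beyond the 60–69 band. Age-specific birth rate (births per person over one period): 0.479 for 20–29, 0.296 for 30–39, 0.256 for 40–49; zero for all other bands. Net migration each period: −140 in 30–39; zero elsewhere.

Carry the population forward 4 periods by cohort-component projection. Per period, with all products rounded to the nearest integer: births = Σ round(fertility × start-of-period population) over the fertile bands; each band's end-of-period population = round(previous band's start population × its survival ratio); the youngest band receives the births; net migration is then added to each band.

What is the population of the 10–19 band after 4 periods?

13779

Period 1.
Births: 19900 × 0.479 = 9532, 15000 × 0.296 = 4440, 18300 × 0.256 = 4685 — total 18657
10–19: 12600 × 0.983 = 12386
20–29: 12100 × 0.977 = 11822
30–39: 19900 × 0.983 = 19562
40–49: 15000 × 0.97 = 14550
50–59: 18300 × 0.956 = 17495
60–69: 3000 × 0.966 = 2898
Net migration: 30–39 − 140 → 19422
End of period: [18657, 12386, 11822, 19422, 14550, 17495, 2898]
Period 2.
Births: 11822 × 0.479 = 5663, 19422 × 0.296 = 5749, 14550 × 0.256 = 3725 — total 15137
10–19: 18657 × 0.983 = 18340
20–29: 12386 × 0.977 = 12101
30–39: 11822 × 0.983 = 11621
40–49: 19422 × 0.97 = 18839
50–59: 14550 × 0.956 = 13910
60–69: 17495 × 0.966 = 16900
Net migration: 30–39 − 140 → 11481
End of period: [15137, 18340, 12101, 11481, 18839, 13910, 16900]
Period 3.
Births: 12101 × 0.479 = 5796, 11481 × 0.296 = 3398, 18839 × 0.256 = 4823 — total 14017
10–19: 15137 × 0.983 = 14880
20–29: 18340 × 0.977 = 17918
30–39: 12101 × 0.983 = 11895
40–49: 11481 × 0.97 = 11137
50–59: 18839 × 0.956 = 18010
60–69: 13910 × 0.966 = 13437
Net migration: 30–39 − 140 → 11755
End of period: [14017, 14880, 17918, 11755, 11137, 18010, 13437]
Period 4.
Births: 17918 × 0.479 = 8583, 11755 × 0.296 = 3479, 11137 × 0.256 = 2851 — total 14913
10–19: 14017 × 0.983 = 13779
20–29: 14880 × 0.977 = 14538
30–39: 17918 × 0.983 = 17613
40–49: 11755 × 0.97 = 11402
50–59: 11137 × 0.956 = 10647
60–69: 18010 × 0.966 = 17398
Net migration: 30–39 − 140 → 17473
End of period: [14913, 13779, 14538, 17473, 11402, 10647, 17398]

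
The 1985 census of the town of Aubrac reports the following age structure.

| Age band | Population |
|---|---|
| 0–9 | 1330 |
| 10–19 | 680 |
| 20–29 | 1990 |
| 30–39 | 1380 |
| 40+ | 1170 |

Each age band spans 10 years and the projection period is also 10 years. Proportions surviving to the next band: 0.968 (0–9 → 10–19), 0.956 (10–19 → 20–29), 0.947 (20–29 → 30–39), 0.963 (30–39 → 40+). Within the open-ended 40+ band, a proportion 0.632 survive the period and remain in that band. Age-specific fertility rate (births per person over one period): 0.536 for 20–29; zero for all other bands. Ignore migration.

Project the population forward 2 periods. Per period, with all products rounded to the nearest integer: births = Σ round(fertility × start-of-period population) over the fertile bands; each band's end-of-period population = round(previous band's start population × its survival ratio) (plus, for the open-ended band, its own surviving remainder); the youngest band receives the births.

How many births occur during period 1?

1067

Numbering the bands 1..5 from youngest to oldest:
Period 1:
Births: 1990 × 0.536 = 1067
Band 2: 1330 × 0.968 = 1287
Band 3: 680 × 0.956 = 650
Band 4: 1990 × 0.947 = 1885
Band 5: 1380 × 0.963 + 1170 × 0.632 = 1329 + 739 = 2068
Population now: 0–9=1067, 10–19=1287, 20–29=650, 30–39=1885, 40+=2068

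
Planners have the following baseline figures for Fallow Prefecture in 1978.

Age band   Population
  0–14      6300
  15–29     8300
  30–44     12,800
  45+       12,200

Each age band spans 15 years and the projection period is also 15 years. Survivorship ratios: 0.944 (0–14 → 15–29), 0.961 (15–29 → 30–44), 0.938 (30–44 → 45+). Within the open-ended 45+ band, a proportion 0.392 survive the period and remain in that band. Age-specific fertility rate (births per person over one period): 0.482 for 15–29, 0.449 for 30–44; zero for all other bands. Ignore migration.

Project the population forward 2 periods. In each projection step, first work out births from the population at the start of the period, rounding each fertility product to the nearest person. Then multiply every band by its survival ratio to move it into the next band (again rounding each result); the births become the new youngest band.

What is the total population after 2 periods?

Call the bands 1 to 4, youngest first.
— Period 1 —
Births: 8300 × 0.482 = 4001, 12800 × 0.449 = 5747 → total 9748
Band 2: 6300 × 0.944 = 5947
Band 3: 8300 × 0.961 = 7976
Band 4: 12800 × 0.938 + 12200 × 0.392 = 12006 + 4782 = 16788
Population now: 0–14=9748, 15–29=5947, 30–44=7976, 45+=16788
— Period 2 —
Births: 5947 × 0.482 = 2866, 7976 × 0.449 = 3581 → total 6447
Band 2: 9748 × 0.944 = 9202
Band 3: 5947 × 0.961 = 5715
Band 4: 7976 × 0.938 + 16788 × 0.392 = 7481 + 6581 = 14062
Population now: 0–14=6447, 15–29=9202, 30–44=5715, 45+=14062
Total after period 2: 6447 + 9202 + 5715 + 14062 = 35426

35426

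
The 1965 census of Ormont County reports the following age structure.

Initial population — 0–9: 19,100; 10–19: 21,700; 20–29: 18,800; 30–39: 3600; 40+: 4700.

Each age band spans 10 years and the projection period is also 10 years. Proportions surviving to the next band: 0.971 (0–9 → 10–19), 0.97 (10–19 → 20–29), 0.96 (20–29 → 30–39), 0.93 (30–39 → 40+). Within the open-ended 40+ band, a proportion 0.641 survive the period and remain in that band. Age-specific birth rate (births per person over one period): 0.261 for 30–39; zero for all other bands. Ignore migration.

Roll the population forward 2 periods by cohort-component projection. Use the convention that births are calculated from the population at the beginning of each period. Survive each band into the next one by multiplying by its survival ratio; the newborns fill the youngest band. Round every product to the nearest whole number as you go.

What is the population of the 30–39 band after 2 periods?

Let band 1 be 0–9 through band 5 = 40+.
Period 1.
Births: 3600 × 0.261 = 940
Band 2: 19100 × 0.971 = 18546
Band 3: 21700 × 0.97 = 21049
Band 4: 18800 × 0.96 = 18048
Band 5: 3600 × 0.93 + 4700 × 0.641 = 3348 + 3013 = 6361
Giving 940 / 18546 / 21049 / 18048 / 6361.
Period 2.
Births: 18048 × 0.261 = 4711
Band 2: 940 × 0.971 = 913
Band 3: 18546 × 0.97 = 17990
Band 4: 21049 × 0.96 = 20207
Band 5: 18048 × 0.93 + 6361 × 0.641 = 16785 + 4077 = 20862
Giving 4711 / 913 / 17990 / 20207 / 20862.

20207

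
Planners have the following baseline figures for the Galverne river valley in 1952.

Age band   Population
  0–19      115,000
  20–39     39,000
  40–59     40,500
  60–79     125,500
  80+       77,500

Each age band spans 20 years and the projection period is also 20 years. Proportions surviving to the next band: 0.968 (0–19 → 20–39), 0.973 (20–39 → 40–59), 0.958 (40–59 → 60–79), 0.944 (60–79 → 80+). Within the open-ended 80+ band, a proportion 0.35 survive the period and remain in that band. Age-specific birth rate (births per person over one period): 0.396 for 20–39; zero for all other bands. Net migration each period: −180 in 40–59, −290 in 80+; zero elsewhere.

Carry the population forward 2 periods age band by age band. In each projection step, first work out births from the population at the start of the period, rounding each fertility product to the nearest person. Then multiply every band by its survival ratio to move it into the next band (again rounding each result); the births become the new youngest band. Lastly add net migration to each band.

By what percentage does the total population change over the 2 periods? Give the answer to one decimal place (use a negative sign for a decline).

-26.9

Let group 1 be 0–19 through group 5 = 80+.
Period 1:
Births: 39000 * 0.396 = 15444
Group 2: 115000 * 0.968 = 111320
Group 3: 39000 * 0.973 = 37947
Group 4: 40500 * 0.958 = 38799
Group 5: 125500 * 0.944 + 77500 * 0.35 = 118472 + 27125 = 145597
Net migration: Group 3 − 180 → 37767; Group 5 − 290 → 145307
Giving 15444 / 111320 / 37767 / 38799 / 145307.
Period 2:
Births: 111320 * 0.396 = 44083
Group 2: 15444 * 0.968 = 14950
Group 3: 111320 * 0.973 = 108314
Group 4: 37767 * 0.958 = 36181
Group 5: 38799 * 0.944 + 145307 * 0.35 = 36626 + 50857 = 87483
Net migration: Group 3 − 180 → 108134; Group 5 − 290 → 87193
Giving 44083 / 14950 / 108134 / 36181 / 87193.
Total: 397500 → 290541; change = -106959; percentage change = -26.9%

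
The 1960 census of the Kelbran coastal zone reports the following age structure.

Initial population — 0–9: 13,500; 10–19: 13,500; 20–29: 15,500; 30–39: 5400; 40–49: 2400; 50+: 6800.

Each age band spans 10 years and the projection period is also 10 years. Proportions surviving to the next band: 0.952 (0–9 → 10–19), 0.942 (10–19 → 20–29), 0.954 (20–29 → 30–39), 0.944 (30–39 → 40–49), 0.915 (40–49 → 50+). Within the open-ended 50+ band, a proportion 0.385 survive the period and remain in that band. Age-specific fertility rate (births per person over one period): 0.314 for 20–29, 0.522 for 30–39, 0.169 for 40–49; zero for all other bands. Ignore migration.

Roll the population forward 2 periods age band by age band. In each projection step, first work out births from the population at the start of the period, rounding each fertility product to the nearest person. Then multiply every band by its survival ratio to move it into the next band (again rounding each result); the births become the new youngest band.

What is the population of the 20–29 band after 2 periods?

Let group 1 be 0–9 through group 6 = 50+.
Period 1.
Births: 15500 * 0.314 = 4867 ; 5400 * 0.522 = 2819 ; 2400 * 0.169 = 406 → 8092
Group 2: 13500 * 0.952 = 12852
Group 3: 13500 * 0.942 = 12717
Group 4: 15500 * 0.954 = 14787
Group 5: 5400 * 0.944 = 5098
Group 6: 2400 * 0.915 + 6800 * 0.385 = 2196 + 2618 = 4814
Giving 8092 / 12852 / 12717 / 14787 / 5098 / 4814.
Period 2.
Births: 12717 * 0.314 = 3993 ; 14787 * 0.522 = 7719 ; 5098 * 0.169 = 862 → 12574
Group 2: 8092 * 0.952 = 7704
Group 3: 12852 * 0.942 = 12107
Group 4: 12717 * 0.954 = 12132
Group 5: 14787 * 0.944 = 13959
Group 6: 5098 * 0.915 + 4814 * 0.385 = 4665 + 1853 = 6518
Giving 12574 / 7704 / 12107 / 12132 / 13959 / 6518.

12107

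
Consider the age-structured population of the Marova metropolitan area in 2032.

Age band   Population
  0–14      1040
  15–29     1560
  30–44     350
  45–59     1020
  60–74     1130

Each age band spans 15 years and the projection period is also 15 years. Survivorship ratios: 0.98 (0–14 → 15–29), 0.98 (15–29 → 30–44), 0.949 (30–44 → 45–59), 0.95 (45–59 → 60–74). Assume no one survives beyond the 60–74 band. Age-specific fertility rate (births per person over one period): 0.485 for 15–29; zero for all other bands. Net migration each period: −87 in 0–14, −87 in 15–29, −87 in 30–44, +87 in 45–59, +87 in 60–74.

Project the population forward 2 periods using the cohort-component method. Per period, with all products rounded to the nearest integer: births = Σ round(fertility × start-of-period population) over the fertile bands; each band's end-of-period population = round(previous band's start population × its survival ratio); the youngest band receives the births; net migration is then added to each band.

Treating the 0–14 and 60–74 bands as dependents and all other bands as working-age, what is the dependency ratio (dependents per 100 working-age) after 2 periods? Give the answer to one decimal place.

Period 1.
Births: 1560 × 0.485 = 757
15–29: 1040 × 0.98 = 1019
30–44: 1560 × 0.98 = 1529
45–59: 350 × 0.949 = 332
60–74: 1020 × 0.95 = 969
Net migration: 0–14 − 87 → 670; 15–29 − 87 → 932; 30–44 − 87 → 1442; 45–59 + 87 → 419; 60–74 + 87 → 1056
Giving 670 / 932 / 1442 / 419 / 1056.
Period 2.
Births: 932 × 0.485 = 452
15–29: 670 × 0.98 = 657
30–44: 932 × 0.98 = 913
45–59: 1442 × 0.949 = 1368
60–74: 419 × 0.95 = 398
Net migration: 0–14 − 87 → 365; 15–29 − 87 → 570; 30–44 − 87 → 826; 45–59 + 87 → 1455; 60–74 + 87 → 485
Giving 365 / 570 / 826 / 1455 / 485.
Dependents (band 0–14 + band 60–74) = 365 + 485 = 850; working-age = 2851; ratio = 850/2851 × 100 = 29.8

29.8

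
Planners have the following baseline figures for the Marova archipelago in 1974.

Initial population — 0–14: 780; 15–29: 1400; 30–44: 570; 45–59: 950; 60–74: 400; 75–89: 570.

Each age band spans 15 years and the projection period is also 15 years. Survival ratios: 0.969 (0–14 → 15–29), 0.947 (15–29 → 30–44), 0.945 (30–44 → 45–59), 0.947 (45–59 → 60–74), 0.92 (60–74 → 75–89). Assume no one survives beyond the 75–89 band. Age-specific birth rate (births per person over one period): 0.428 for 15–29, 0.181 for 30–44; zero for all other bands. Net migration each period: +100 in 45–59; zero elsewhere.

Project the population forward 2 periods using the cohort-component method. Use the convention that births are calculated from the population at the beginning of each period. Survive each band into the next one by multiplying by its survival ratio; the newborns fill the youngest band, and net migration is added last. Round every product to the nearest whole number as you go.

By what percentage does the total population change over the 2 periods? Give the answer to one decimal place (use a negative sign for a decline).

— Period 1 —
Births: 1400 × 0.428 = 599  |  570 × 0.181 = 103 → total 702
15–29: 780 × 0.969 = 756
30–44: 1400 × 0.947 = 1326
45–59: 570 × 0.945 = 539
60–74: 950 × 0.947 = 900
75–89: 400 × 0.92 = 368
Net migration: 45–59 + 100 → 639
Giving 702 / 756 / 1326 / 639 / 900 / 368.
— Period 2 —
Births: 756 × 0.428 = 324  |  1326 × 0.181 = 240 → total 564
15–29: 702 × 0.969 = 680
30–44: 756 × 0.947 = 716
45–59: 1326 × 0.945 = 1253
60–74: 639 × 0.947 = 605
75–89: 900 × 0.92 = 828
Net migration: 45–59 + 100 → 1353
Giving 564 / 680 / 716 / 1353 / 605 / 828.
Total: 4670 → 4746; change = 76; percentage change = 1.6%

1.6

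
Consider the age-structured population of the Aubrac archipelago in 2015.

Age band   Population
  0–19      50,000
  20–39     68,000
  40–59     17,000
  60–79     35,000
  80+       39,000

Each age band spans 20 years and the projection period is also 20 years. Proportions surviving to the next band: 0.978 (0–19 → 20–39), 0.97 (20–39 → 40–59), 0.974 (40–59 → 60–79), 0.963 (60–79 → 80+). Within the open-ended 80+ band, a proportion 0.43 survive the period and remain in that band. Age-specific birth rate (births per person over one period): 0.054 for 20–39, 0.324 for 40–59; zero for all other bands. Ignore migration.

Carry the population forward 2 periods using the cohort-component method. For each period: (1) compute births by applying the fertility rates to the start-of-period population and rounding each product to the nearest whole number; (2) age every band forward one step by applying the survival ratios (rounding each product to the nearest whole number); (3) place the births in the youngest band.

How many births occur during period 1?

(Groups numbered youngest = 1 to oldest = 5.)
Period 1:
Births: 68000 * 0.054 = 3672 ; 17000 * 0.324 = 5508 → total 9180
Group 2: 50000 * 0.978 = 48900
Group 3: 68000 * 0.97 = 65960
Group 4: 17000 * 0.974 = 16558
Group 5: 35000 * 0.963 + 39000 * 0.43 = 33705 + 16770 = 50475
Population now: 0–19=9180, 20–39=48900, 40–59=65960, 60–79=16558, 80+=50475

9180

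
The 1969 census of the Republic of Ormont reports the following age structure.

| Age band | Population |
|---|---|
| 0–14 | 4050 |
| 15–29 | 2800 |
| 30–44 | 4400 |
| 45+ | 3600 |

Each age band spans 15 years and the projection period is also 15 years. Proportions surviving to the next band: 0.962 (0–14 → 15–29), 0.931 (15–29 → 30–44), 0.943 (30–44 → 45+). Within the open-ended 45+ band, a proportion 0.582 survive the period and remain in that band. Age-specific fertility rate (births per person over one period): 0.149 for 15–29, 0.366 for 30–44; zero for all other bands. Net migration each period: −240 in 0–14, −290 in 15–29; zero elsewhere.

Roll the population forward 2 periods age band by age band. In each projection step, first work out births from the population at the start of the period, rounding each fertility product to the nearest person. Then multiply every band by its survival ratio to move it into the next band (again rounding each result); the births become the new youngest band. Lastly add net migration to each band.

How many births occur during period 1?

2027

(Groups numbered youngest = 1 to oldest = 4.)
— Period 1 —
Births: 2800 × 0.149 = 417  |  4400 × 0.366 = 1610 → total 2027
Group 2: 4050 × 0.962 = 3896
Group 3: 2800 × 0.931 = 2607
Group 4: 4400 × 0.943 + 3600 × 0.582 = 4149 + 2095 = 6244
Net migration: Group 1 − 240 → 1787; Group 2 − 290 → 3606
→ [1787, 3606, 2607, 6244]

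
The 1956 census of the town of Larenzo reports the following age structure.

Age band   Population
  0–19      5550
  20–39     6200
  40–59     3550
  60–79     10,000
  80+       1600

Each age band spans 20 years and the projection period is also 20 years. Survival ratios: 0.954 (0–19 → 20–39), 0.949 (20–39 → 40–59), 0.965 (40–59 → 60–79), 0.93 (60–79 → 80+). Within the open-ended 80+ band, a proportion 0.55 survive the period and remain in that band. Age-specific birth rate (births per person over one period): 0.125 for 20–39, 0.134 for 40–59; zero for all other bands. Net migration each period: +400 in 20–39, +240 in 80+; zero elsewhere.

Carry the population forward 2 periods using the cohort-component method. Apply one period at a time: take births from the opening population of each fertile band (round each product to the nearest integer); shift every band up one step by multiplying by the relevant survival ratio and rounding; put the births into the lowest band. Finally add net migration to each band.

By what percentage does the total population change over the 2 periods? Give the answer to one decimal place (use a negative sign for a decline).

-13.3

Period 1:
Births: 6200 × 0.125 = 775  |  3550 × 0.134 = 476 → total 1251
20–39: 5550 × 0.954 = 5295
40–59: 6200 × 0.949 = 5884
60–79: 3550 × 0.965 = 3426
80+: 10000 × 0.93 + 1600 × 0.55 = 9300 + 880 = 10180
Net migration: 20–39 + 400 → 5695; 80+ + 240 → 10420
Giving 1251 / 5695 / 5884 / 3426 / 10420.
Period 2:
Births: 5695 × 0.125 = 712  |  5884 × 0.134 = 788 → total 1500
20–39: 1251 × 0.954 = 1193
40–59: 5695 × 0.949 = 5405
60–79: 5884 × 0.965 = 5678
80+: 3426 × 0.93 + 10420 × 0.55 = 3186 + 5731 = 8917
Net migration: 20–39 + 400 → 1593; 80+ + 240 → 9157
Giving 1500 / 1593 / 5405 / 5678 / 9157.
Total: 26900 → 23333; change = -3567; percentage change = -13.3%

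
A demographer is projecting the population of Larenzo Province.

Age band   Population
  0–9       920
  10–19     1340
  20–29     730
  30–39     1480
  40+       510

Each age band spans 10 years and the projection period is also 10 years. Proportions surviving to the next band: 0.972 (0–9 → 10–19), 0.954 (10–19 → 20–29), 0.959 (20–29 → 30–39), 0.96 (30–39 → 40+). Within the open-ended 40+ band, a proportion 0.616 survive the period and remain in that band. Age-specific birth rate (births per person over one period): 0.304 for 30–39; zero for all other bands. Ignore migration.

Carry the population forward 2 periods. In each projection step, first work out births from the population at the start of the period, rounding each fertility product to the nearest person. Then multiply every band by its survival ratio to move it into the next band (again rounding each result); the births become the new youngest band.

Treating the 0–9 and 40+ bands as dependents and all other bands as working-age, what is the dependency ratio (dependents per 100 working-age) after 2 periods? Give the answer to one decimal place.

77.7

After projecting period 1:
Births: 1480 × 0.304 = 450
10–19: 920 × 0.972 = 894
20–29: 1340 × 0.954 = 1278
30–39: 730 × 0.959 = 700
40+: 1480 × 0.96 + 510 × 0.616 = 1421 + 314 = 1735
Giving 450 / 894 / 1278 / 700 / 1735.
After projecting period 2:
Births: 700 × 0.304 = 213
10–19: 450 × 0.972 = 437
20–29: 894 × 0.954 = 853
30–39: 1278 × 0.959 = 1226
40+: 700 × 0.96 + 1735 × 0.616 = 672 + 1069 = 1741
Giving 213 / 437 / 853 / 1226 / 1741.
Dependents (band 0–9 + band 40+) = 213 + 1741 = 1954; working-age = 2516; ratio = 1954/2516 × 100 = 77.7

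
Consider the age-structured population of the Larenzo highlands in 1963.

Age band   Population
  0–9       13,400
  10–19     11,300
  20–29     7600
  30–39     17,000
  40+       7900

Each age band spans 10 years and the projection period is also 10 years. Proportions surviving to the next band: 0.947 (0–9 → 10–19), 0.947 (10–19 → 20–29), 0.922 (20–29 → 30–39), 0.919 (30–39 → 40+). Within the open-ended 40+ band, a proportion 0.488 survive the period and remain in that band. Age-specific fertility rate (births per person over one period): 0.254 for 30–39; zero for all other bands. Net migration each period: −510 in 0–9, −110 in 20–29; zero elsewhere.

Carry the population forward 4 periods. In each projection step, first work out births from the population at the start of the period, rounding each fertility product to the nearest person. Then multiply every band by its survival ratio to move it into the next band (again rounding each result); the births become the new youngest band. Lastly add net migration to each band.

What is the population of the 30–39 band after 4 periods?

3047

[period 1]
Births: 17000 * 0.254 = 4318
10–19: 13400 * 0.947 = 12690
20–29: 11300 * 0.947 = 10701
30–39: 7600 * 0.922 = 7007
40+: 17000 * 0.919 + 7900 * 0.488 = 15623 + 3855 = 19478
Net migration: 0–9 − 510 → 3808; 20–29 − 110 → 10591
Population now: 0–9=3808, 10–19=12690, 20–29=10591, 30–39=7007, 40+=19478
[period 2]
Births: 7007 * 0.254 = 1780
10–19: 3808 * 0.947 = 3606
20–29: 12690 * 0.947 = 12017
30–39: 10591 * 0.922 = 9765
40+: 7007 * 0.919 + 19478 * 0.488 = 6439 + 9505 = 15944
Net migration: 0–9 − 510 → 1270; 20–29 − 110 → 11907
Population now: 0–9=1270, 10–19=3606, 20–29=11907, 30–39=9765, 40+=15944
[period 3]
Births: 9765 * 0.254 = 2480
10–19: 1270 * 0.947 = 1203
20–29: 3606 * 0.947 = 3415
30–39: 11907 * 0.922 = 10978
40+: 9765 * 0.919 + 15944 * 0.488 = 8974 + 7781 = 16755
Net migration: 0–9 − 510 → 1970; 20–29 − 110 → 3305
Population now: 0–9=1970, 10–19=1203, 20–29=3305, 30–39=10978, 40+=16755
[period 4]
Births: 10978 * 0.254 = 2788
10–19: 1970 * 0.947 = 1866
20–29: 1203 * 0.947 = 1139
30–39: 3305 * 0.922 = 3047
40+: 10978 * 0.919 + 16755 * 0.488 = 10089 + 8176 = 18265
Net migration: 0–9 − 510 → 2278; 20–29 − 110 → 1029
Population now: 0–9=2278, 10–19=1866, 20–29=1029, 30–39=3047, 40+=18265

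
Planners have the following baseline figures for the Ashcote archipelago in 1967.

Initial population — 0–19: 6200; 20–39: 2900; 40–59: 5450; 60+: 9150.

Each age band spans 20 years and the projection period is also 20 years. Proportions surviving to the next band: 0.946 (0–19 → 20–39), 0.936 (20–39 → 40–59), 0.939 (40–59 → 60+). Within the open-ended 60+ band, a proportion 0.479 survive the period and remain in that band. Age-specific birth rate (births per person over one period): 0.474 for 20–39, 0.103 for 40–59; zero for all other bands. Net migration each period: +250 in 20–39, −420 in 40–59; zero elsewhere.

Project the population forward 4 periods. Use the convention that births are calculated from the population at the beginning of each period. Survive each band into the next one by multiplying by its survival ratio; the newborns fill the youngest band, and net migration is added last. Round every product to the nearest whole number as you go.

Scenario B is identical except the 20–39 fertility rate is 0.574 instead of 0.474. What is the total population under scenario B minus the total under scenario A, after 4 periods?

1810

Period 1.
Births: 2900 * 0.474 = 1375 ; 5450 * 0.103 = 561 — total 1936
20–39: 6200 * 0.946 = 5865
40–59: 2900 * 0.936 = 2714
60+: 5450 * 0.939 + 9150 * 0.479 = 5118 + 4383 = 9501
Net migration: 20–39 + 250 → 6115; 40–59 − 420 → 2294
Giving 1936 / 6115 / 2294 / 9501.
Period 2.
Births: 6115 * 0.474 = 2899 ; 2294 * 0.103 = 236 — total 3135
20–39: 1936 * 0.946 = 1831
40–59: 6115 * 0.936 = 5724
60+: 2294 * 0.939 + 9501 * 0.479 = 2154 + 4551 = 6705
Net migration: 20–39 + 250 → 2081; 40–59 − 420 → 5304
Giving 3135 / 2081 / 5304 / 6705.
Period 3.
Births: 2081 * 0.474 = 986 ; 5304 * 0.103 = 546 — total 1532
20–39: 3135 * 0.946 = 2966
40–59: 2081 * 0.936 = 1948
60+: 5304 * 0.939 + 6705 * 0.479 = 4980 + 3212 = 8192
Net migration: 20–39 + 250 → 3216; 40–59 − 420 → 1528
Giving 1532 / 3216 / 1528 / 8192.
Period 4.
Births: 3216 * 0.474 = 1524 ; 1528 * 0.103 = 157 — total 1681
20–39: 1532 * 0.946 = 1449
40–59: 3216 * 0.936 = 3010
60+: 1528 * 0.939 + 8192 * 0.479 = 1435 + 3924 = 5359
Net migration: 20–39 + 250 → 1699; 40–59 − 420 → 2590
Giving 1681 / 1699 / 2590 / 5359.
Scenario A total after 4 periods: 11329
Scenario B projection —
Period 1.
Births: 2900 * 0.574 = 1665 ; 5450 * 0.103 = 561 — total 2226
20–39: 6200 * 0.946 = 5865
40–59: 2900 * 0.936 = 2714
60+: 5450 * 0.939 + 9150 * 0.479 = 5118 + 4383 = 9501
Net migration: 20–39 + 250 → 6115; 40–59 − 420 → 2294
Giving 2226 / 6115 / 2294 / 9501.
Period 2.
Births: 6115 * 0.574 = 3510 ; 2294 * 0.103 = 236 — total 3746
20–39: 2226 * 0.946 = 2106
40–59: 6115 * 0.936 = 5724
60+: 2294 * 0.939 + 9501 * 0.479 = 2154 + 4551 = 6705
Net migration: 20–39 + 250 → 2356; 40–59 − 420 → 5304
Giving 3746 / 2356 / 5304 / 6705.
Period 3.
Births: 2356 * 0.574 = 1352 ; 5304 * 0.103 = 546 — total 1898
20–39: 3746 * 0.946 = 3544
40–59: 2356 * 0.936 = 2205
60+: 5304 * 0.939 + 6705 * 0.479 = 4980 + 3212 = 8192
Net migration: 20–39 + 250 → 3794; 40–59 − 420 → 1785
Giving 1898 / 3794 / 1785 / 8192.
Period 4.
Births: 3794 * 0.574 = 2178 ; 1785 * 0.103 = 184 — total 2362
20–39: 1898 * 0.946 = 1796
40–59: 3794 * 0.936 = 3551
60+: 1785 * 0.939 + 8192 * 0.479 = 1676 + 3924 = 5600
Net migration: 20–39 + 250 → 2046; 40–59 − 420 → 3131
Giving 2362 / 2046 / 3131 / 5600.
Scenario B total after 4 periods: 13139
Difference B − A = 13139 − 11329 = 1810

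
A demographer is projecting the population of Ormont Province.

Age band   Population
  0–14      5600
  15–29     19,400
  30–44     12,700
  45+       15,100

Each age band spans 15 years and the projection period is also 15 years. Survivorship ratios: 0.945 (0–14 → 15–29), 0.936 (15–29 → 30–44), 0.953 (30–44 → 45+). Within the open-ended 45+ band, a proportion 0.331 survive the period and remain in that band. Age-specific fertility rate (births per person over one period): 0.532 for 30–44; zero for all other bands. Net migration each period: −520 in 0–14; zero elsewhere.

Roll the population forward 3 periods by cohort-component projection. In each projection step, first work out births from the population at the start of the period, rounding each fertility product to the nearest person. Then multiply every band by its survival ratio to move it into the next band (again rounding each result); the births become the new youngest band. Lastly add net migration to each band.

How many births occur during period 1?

6756

Period 1.
Births: 12700 * 0.532 = 6756
15–29: 5600 * 0.945 = 5292
30–44: 19400 * 0.936 = 18158
45+: 12700 * 0.953 + 15100 * 0.331 = 12103 + 4998 = 17101
Net migration: 0–14 − 520 → 6236
Giving 6236 / 5292 / 18158 / 17101.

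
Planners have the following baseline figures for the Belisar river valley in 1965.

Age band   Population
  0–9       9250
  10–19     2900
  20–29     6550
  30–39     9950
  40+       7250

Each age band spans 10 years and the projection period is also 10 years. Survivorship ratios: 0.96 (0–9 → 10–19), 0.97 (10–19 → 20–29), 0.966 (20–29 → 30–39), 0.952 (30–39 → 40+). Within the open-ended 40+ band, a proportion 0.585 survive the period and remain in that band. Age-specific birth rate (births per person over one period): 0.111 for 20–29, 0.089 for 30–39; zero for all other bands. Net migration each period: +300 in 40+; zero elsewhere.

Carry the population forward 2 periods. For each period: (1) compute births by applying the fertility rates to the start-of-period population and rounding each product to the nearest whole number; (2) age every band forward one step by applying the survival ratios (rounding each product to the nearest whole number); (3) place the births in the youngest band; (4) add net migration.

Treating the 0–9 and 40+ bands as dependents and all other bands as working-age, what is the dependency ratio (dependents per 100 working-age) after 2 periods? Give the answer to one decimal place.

Let band 1 be 0–9 through band 5 = 40+.
[period 1]
Births: 6550 × 0.111 = 727, 9950 × 0.089 = 886 → 1613
Band 2: 9250 × 0.96 = 8880
Band 3: 2900 × 0.97 = 2813
Band 4: 6550 × 0.966 = 6327
Band 5: 9950 × 0.952 + 7250 × 0.585 = 9472 + 4241 = 13713
Net migration: Band 5 + 300 → 14013
Population now: 0–9=1613, 10–19=8880, 20–29=2813, 30–39=6327, 40+=14013
[period 2]
Births: 2813 × 0.111 = 312, 6327 × 0.089 = 563 → 875
Band 2: 1613 × 0.96 = 1548
Band 3: 8880 × 0.97 = 8614
Band 4: 2813 × 0.966 = 2717
Band 5: 6327 × 0.952 + 14013 × 0.585 = 6023 + 8198 = 14221
Net migration: Band 5 + 300 → 14521
Population now: 0–9=875, 10–19=1548, 20–29=8614, 30–39=2717, 40+=14521
Dependents (band 0–9 + band 40+) = 875 + 14521 = 15396; working-age = 12879; ratio = 15396/12879 × 100 = 119.5

119.5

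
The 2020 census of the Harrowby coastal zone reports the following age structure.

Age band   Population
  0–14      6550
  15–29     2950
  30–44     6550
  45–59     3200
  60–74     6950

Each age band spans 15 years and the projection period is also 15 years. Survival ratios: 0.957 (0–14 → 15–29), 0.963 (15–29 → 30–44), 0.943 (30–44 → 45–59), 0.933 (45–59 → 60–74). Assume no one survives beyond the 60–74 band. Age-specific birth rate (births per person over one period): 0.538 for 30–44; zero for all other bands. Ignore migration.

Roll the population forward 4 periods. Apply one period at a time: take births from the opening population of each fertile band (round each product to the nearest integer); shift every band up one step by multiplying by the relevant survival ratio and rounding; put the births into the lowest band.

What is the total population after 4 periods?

After projecting period 1:
Births: 6550 * 0.538 = 3524
15–29: 6550 * 0.957 = 6268
30–44: 2950 * 0.963 = 2841
45–59: 6550 * 0.943 = 6177
60–74: 3200 * 0.933 = 2986
Population now: 0–14=3524, 15–29=6268, 30–44=2841, 45–59=6177, 60–74=2986
After projecting period 2:
Births: 2841 * 0.538 = 1528
15–29: 3524 * 0.957 = 3372
30–44: 6268 * 0.963 = 6036
45–59: 2841 * 0.943 = 2679
60–74: 6177 * 0.933 = 5763
Population now: 0–14=1528, 15–29=3372, 30–44=6036, 45–59=2679, 60–74=5763
After projecting period 3:
Births: 6036 * 0.538 = 3247
15–29: 1528 * 0.957 = 1462
30–44: 3372 * 0.963 = 3247
45–59: 6036 * 0.943 = 5692
60–74: 2679 * 0.933 = 2500
Population now: 0–14=3247, 15–29=1462, 30–44=3247, 45–59=5692, 60–74=2500
After projecting period 4:
Births: 3247 * 0.538 = 1747
15–29: 3247 * 0.957 = 3107
30–44: 1462 * 0.963 = 1408
45–59: 3247 * 0.943 = 3062
60–74: 5692 * 0.933 = 5311
Population now: 0–14=1747, 15–29=3107, 30–44=1408, 45–59=3062, 60–74=5311
Total after period 4: 1747 + 3107 + 1408 + 3062 + 5311 = 14635

14635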